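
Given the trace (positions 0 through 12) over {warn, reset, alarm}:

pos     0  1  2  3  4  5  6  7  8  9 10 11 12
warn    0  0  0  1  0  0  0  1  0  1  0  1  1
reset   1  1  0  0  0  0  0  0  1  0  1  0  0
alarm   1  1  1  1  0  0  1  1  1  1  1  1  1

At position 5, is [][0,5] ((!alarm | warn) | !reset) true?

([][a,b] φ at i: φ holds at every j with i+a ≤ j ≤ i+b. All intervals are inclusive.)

No

Check ((!alarm | warn) | !reset) at every j in [5,10]:
  j=5: true
  j=6: true
  j=7: true
  j=8: false
  j=9: true
  j=10: false
Fails at j=8 → formula fails.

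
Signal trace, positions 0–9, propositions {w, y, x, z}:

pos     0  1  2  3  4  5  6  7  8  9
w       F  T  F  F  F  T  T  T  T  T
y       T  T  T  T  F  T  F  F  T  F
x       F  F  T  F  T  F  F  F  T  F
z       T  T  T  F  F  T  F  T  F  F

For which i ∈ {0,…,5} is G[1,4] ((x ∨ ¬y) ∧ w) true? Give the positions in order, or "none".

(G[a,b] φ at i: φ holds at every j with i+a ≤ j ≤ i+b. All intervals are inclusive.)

5

Evaluate at each i in [0,5]:
  i=0: ✗ (fails at j=1)
  i=1: ✗ (fails at j=2)
  i=2: ✗ (fails at j=3)
  i=3: ✗ (fails at j=4)
  i=4: ✗ (fails at j=5)
  i=5: ✓ (all of [6,9])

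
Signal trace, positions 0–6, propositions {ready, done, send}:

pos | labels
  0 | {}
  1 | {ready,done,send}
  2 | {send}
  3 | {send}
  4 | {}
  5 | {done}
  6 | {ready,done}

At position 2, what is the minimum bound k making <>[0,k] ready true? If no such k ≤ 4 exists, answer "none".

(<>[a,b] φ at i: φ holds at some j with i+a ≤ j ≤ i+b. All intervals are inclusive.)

4

Scan j = 2,3,… for ready:
  j=2: fails
  j=3: fails
  j=4: fails
  j=5: fails
  j=6: holds
First hit at j=6, so smallest k = 6-2 = 4.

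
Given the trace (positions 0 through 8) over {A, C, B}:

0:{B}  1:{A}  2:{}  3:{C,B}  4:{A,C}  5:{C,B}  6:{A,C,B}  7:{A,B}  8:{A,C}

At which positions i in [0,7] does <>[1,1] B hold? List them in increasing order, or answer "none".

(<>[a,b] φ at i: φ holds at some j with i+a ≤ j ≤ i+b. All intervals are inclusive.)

2, 4, 5, 6

Evaluate at each i in [0,7]:
  i=0: ✗ (none in [1,1])
  i=1: ✗ (none in [2,2])
  i=2: ✓ (witness j=3)
  i=3: ✗ (none in [4,4])
  i=4: ✓ (witness j=5)
  i=5: ✓ (witness j=6)
  i=6: ✓ (witness j=7)
  i=7: ✗ (none in [8,8])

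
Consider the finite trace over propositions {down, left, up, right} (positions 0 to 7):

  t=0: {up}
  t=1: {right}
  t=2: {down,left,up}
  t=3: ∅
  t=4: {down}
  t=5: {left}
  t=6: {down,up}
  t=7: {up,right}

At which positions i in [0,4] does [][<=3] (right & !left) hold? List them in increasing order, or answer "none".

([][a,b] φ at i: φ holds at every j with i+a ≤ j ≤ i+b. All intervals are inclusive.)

none

Evaluate at each i in [0,4]:
  i=0: ✗ (fails at j=0)
  i=1: ✗ (fails at j=2)
  i=2: ✗ (fails at j=2)
  i=3: ✗ (fails at j=3)
  i=4: ✗ (fails at j=4)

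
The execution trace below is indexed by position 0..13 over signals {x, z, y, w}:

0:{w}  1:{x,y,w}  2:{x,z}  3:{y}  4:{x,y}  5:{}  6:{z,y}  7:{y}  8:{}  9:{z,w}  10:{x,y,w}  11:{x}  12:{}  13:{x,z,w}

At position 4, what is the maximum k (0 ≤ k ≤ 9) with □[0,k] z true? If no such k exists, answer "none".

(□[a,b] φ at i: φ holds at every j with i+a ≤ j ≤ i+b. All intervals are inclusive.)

z must hold from j=4 onward; find where it first fails.
  j=4: fails → no k works.

none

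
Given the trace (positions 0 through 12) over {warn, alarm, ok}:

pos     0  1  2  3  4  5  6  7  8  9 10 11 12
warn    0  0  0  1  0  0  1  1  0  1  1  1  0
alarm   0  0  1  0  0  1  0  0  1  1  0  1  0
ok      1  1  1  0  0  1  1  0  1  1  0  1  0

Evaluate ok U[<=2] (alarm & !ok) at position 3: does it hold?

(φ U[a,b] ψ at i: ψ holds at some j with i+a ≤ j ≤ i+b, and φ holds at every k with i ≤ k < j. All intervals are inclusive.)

Need some j in [3,5] with (alarm & !ok), and ok at every k in [3,j-1].
  j=3: (alarm & !ok) false.
  j=4: (alarm & !ok) false.
  j=5: (alarm & !ok) false.
No j in the window works → until fails.

False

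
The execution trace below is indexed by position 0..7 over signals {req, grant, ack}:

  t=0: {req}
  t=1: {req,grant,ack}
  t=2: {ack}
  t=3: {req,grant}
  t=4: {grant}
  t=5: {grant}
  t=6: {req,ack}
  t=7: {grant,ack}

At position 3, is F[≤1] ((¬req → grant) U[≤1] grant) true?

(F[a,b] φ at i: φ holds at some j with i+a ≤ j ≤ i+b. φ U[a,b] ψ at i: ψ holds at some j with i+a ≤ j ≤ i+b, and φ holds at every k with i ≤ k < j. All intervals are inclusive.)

True

Check ((¬req → grant) U[≤1] grant) at each j in [3,4]:
  j=3: holds
  j=4: holds
Found at j=3 → formula holds.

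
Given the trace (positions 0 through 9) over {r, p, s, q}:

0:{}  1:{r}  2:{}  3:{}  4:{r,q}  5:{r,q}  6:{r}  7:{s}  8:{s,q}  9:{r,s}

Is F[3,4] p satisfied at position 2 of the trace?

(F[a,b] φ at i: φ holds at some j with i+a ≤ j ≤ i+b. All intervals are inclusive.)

Does not hold

Check p at each j in [5,6]:
  j=5: false
  j=6: false
No position in the window satisfies it → formula fails.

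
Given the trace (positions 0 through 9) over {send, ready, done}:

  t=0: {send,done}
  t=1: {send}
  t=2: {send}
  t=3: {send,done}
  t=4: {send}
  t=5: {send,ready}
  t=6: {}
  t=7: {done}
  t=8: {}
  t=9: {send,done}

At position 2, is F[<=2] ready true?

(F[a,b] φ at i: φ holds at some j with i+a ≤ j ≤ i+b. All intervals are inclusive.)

Does not hold

Check ready at each j in [2,4]:
  j=2: false
  j=3: false
  j=4: false
No position in the window satisfies it → formula fails.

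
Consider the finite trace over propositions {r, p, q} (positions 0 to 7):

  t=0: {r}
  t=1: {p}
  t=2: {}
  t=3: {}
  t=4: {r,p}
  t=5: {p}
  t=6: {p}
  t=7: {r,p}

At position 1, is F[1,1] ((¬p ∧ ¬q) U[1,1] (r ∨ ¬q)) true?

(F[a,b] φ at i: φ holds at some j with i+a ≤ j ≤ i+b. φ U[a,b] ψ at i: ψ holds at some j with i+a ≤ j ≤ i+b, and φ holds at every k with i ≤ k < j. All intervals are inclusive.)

Holds

Check ((¬p ∧ ¬q) U[1,1] (r ∨ ¬q)) at each j in [2,2]:
  j=2: holds
Found at j=2 → formula holds.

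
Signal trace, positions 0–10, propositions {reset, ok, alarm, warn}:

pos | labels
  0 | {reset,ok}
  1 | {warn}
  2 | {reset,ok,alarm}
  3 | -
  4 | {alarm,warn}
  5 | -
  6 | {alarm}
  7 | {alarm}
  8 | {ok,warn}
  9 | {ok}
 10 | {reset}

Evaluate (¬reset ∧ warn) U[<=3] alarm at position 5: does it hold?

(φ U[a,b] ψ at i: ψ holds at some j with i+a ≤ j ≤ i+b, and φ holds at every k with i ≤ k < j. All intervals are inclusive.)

False

Need some j in [5,8] with alarm, and (¬reset ∧ warn) at every k in [5,j-1].
  j=5: alarm false.
  j=6: alarm holds, but (¬reset ∧ warn) fails at k=5 → not this j.
  j=7: alarm holds, but (¬reset ∧ warn) fails at k=5 → not this j.
  j=8: alarm false.
No j in the window works → until fails.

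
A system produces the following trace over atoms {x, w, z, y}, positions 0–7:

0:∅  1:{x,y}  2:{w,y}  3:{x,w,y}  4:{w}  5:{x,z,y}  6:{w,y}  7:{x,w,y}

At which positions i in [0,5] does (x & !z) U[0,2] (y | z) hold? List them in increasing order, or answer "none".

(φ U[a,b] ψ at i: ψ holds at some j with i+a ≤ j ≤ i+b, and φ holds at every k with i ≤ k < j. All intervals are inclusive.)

1, 2, 3, 5

Evaluate at each i in [0,5]:
  i=0: ✗ (lhs fails at k=0 before rhs at j=1)
  i=1: ✓ (rhs at j=1)
  i=2: ✓ (rhs at j=2)
  i=3: ✓ (rhs at j=3)
  i=4: ✗ (lhs fails at k=4 before rhs at j=5)
  i=5: ✓ (rhs at j=5)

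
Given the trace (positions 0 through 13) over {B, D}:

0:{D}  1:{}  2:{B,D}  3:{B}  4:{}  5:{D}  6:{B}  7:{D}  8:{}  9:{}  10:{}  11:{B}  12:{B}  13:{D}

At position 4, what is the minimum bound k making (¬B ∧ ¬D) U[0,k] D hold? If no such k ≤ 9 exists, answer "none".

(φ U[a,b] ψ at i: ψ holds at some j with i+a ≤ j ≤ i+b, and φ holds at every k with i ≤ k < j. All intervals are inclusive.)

Need earliest j ≥ 4 with D, and (¬B ∧ ¬D) at every k in [4,j-1].
  j=4: rhs fails.
  j=5: rhs holds; lhs holds on [4,4]. k = 1.

1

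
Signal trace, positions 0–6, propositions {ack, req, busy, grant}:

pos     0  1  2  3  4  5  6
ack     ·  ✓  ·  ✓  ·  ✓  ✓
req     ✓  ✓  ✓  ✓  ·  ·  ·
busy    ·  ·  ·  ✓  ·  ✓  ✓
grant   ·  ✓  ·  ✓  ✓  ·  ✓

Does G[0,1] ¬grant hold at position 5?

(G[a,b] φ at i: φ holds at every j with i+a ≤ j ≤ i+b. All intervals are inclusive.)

Check ¬grant at every j in [5,6]:
  j=5: true
  j=6: false
Fails at j=6 → formula fails.

No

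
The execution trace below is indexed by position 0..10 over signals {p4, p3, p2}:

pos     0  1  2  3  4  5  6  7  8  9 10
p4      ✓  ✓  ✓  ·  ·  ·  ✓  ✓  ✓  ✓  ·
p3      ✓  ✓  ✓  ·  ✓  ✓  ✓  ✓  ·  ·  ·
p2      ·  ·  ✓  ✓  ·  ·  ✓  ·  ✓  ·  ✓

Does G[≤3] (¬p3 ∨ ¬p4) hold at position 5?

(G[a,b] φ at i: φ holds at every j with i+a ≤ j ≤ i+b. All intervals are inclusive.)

Check (¬p3 ∨ ¬p4) at every j in [5,8]:
  j=5: true
  j=6: false
  j=7: false
  j=8: true
Fails at j=6 → formula fails.

Does not hold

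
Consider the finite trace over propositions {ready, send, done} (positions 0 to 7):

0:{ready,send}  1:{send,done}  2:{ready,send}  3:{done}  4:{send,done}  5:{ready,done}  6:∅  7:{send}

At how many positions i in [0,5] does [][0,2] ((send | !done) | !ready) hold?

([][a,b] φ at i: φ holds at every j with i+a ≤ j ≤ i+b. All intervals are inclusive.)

Evaluate at each i in [0,5]:
  i=0: ✓ (all of [0,2])
  i=1: ✓ (all of [1,3])
  i=2: ✓ (all of [2,4])
  i=3: ✗ (fails at j=5)
  i=4: ✗ (fails at j=5)
  i=5: ✗ (fails at j=5)
Positions where it holds: {0, 1, 2} → 3.

3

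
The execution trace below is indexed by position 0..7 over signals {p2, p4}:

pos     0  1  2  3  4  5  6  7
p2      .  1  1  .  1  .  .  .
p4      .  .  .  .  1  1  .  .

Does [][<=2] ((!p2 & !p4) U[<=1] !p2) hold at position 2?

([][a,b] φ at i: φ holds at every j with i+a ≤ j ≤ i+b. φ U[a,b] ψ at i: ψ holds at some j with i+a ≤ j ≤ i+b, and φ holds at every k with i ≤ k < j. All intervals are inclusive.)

Check ((!p2 & !p4) U[<=1] !p2) at every j in [2,4]:
  j=2: fails
  j=3: holds
  j=4: fails
Fails at j=2 → formula fails.

Does not hold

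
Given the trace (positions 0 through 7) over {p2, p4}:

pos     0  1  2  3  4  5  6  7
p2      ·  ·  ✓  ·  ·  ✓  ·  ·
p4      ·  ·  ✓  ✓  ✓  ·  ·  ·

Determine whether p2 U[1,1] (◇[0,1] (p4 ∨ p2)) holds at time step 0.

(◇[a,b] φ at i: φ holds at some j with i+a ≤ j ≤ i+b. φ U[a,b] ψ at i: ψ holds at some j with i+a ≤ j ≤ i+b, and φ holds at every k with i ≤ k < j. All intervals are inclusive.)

False

Need some j in [1,1] with ◇[0,1] (p4 ∨ p2), and p2 at every k in [0,j-1].
  j=1: ◇[0,1] (p4 ∨ p2) holds, but p2 fails at k=0 → not this j.
No j in the window works → until fails.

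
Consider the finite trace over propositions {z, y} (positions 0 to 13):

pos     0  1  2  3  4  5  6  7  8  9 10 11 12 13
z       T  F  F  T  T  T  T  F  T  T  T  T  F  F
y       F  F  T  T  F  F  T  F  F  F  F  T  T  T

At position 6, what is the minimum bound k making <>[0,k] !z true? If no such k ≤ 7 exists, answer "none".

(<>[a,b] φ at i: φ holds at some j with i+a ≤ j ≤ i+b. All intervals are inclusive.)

1

Scan j = 6,7,… for !z:
  j=6: fails
  j=7: holds
First hit at j=7, so smallest k = 7-6 = 1.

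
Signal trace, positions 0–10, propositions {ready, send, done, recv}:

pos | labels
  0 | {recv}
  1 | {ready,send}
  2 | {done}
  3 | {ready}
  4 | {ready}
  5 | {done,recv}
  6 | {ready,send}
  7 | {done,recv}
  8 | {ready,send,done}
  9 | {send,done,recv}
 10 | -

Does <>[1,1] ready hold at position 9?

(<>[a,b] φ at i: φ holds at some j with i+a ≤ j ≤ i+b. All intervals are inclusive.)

False

Check ready at each j in [10,10]:
  j=10: false
No position in the window satisfies it → formula fails.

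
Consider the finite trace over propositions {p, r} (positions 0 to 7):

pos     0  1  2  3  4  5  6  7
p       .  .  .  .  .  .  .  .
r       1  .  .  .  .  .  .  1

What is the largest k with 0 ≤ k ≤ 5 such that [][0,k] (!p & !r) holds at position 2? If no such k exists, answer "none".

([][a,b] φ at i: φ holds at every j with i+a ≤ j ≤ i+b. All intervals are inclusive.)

4

(!p & !r) must hold from j=2 onward; find where it first fails.
  j=2: holds
  j=3: holds
  j=4: holds
  j=5: holds
  j=6: holds
  j=7: fails
Holds on [2,6], so largest k = 4.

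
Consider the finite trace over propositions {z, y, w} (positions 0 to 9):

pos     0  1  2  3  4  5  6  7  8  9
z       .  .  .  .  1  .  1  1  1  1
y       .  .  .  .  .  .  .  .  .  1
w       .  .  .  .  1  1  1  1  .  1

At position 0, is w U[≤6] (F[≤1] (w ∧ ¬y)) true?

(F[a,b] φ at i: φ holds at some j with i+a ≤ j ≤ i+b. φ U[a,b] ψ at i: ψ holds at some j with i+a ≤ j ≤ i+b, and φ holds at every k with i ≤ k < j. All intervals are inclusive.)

Need some j in [0,6] with F[≤1] (w ∧ ¬y), and w at every k in [0,j-1].
  j=0: F[≤1] (w ∧ ¬y) — fails (none in [0,1]).
  j=1: F[≤1] (w ∧ ¬y) — fails (none in [1,2]).
  j=2: F[≤1] (w ∧ ¬y) — fails (none in [2,3]).
  j=3: F[≤1] (w ∧ ¬y) holds, but w fails at k=0 → not this j.
  j=4: F[≤1] (w ∧ ¬y) holds, but w fails at k=0 → not this j.
  j=5: F[≤1] (w ∧ ¬y) holds, but w fails at k=0 → not this j.
  j=6: F[≤1] (w ∧ ¬y) holds, but w fails at k=0 → not this j.
No j in the window works → until fails.

Does not hold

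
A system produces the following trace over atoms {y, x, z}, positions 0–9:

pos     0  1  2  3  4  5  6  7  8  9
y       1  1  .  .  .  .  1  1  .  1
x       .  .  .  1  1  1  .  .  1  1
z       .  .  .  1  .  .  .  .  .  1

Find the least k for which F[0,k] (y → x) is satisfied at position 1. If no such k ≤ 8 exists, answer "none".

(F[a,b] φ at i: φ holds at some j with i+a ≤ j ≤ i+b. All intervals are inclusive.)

1

Scan j = 1,2,… for (y → x):
  j=1: fails
  j=2: holds
First hit at j=2, so smallest k = 2-1 = 1.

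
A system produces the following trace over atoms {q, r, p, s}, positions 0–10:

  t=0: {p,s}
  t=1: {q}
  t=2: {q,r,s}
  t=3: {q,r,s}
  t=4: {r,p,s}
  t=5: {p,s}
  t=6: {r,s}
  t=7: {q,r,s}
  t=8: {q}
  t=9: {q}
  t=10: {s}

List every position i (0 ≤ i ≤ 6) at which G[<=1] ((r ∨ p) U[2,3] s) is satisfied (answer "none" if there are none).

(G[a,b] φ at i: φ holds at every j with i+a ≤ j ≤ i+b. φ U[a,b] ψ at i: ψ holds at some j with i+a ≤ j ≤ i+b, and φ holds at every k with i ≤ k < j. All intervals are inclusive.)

Evaluate at each i in [0,6]:
  i=0: ✗ (fails at j=0)
  i=1: ✗ (fails at j=1)
  i=2: ✓ (all of [2,3])
  i=3: ✓ (all of [3,4])
  i=4: ✓ (all of [4,5])
  i=5: ✗ (fails at j=6)
  i=6: ✗ (fails at j=6)

2, 3, 4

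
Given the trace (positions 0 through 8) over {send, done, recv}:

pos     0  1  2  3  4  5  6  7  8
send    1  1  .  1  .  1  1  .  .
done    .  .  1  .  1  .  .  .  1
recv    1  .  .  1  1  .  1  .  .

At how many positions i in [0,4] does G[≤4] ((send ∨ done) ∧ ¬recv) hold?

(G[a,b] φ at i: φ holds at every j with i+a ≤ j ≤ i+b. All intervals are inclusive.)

0

Evaluate at each i in [0,4]:
  i=0: ✗ (fails at j=0)
  i=1: ✗ (fails at j=3)
  i=2: ✗ (fails at j=3)
  i=3: ✗ (fails at j=3)
  i=4: ✗ (fails at j=4)
Positions where it holds: {} → 0.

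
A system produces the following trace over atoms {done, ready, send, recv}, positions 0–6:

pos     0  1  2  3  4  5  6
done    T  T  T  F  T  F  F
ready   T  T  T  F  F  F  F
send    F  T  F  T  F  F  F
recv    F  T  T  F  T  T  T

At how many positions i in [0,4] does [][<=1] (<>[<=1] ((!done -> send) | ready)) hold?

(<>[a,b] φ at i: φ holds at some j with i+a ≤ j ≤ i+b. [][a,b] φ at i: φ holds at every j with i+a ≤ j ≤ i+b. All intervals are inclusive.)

Evaluate at each i in [0,4]:
  i=0: ✓ (all of [0,1])
  i=1: ✓ (all of [1,2])
  i=2: ✓ (all of [2,3])
  i=3: ✓ (all of [3,4])
  i=4: ✗ (fails at j=5)
Positions where it holds: {0, 1, 2, 3} → 4.

4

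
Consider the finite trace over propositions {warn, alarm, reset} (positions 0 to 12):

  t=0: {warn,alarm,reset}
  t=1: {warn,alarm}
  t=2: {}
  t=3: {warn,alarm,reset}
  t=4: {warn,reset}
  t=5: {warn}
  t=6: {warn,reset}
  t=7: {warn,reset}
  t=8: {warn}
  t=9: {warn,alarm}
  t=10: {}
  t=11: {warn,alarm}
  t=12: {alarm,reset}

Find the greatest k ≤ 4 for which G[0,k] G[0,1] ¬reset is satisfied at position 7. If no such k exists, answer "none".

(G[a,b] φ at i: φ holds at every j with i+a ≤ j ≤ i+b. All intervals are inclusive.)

G[0,1] ¬reset must hold from j=7 onward; find where it first fails.
  j=7: fails → no k works.

none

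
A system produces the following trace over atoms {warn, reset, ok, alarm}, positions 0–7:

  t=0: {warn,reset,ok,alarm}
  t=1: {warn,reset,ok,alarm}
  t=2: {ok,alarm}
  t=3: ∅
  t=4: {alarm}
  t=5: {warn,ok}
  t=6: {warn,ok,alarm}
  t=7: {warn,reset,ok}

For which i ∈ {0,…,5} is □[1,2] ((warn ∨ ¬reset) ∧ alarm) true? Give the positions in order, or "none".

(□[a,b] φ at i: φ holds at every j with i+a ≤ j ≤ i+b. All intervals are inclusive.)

0

Evaluate at each i in [0,5]:
  i=0: ✓ (all of [1,2])
  i=1: ✗ (fails at j=3)
  i=2: ✗ (fails at j=3)
  i=3: ✗ (fails at j=5)
  i=4: ✗ (fails at j=5)
  i=5: ✗ (fails at j=7)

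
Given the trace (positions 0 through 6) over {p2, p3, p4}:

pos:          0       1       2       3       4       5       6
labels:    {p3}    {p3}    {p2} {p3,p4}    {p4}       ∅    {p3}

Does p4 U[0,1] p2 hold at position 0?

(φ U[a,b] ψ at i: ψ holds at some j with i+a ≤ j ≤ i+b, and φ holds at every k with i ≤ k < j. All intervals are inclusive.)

Need some j in [0,1] with p2, and p4 at every k in [0,j-1].
  j=0: p2 false.
  j=1: p2 false.
No j in the window works → until fails.

No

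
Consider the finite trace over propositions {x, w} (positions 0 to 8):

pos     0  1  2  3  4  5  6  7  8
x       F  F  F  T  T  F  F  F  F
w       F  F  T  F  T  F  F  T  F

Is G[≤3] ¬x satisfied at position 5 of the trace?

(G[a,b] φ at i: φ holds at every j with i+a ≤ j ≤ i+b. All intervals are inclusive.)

True

Check ¬x at every j in [5,8]:
  j=5: true
  j=6: true
  j=7: true
  j=8: true
All positions satisfy it → formula holds.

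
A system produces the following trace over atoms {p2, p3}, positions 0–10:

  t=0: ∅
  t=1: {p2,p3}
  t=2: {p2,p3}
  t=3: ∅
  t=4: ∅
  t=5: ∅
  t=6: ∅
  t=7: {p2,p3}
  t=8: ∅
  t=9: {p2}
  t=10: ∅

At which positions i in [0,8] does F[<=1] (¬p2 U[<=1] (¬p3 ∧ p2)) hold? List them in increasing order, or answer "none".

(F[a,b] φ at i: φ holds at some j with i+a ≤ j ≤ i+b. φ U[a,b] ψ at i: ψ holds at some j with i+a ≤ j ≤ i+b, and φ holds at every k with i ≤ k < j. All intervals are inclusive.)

7, 8

Evaluate at each i in [0,8]:
  i=0: ✗ (none in [0,1])
  i=1: ✗ (none in [1,2])
  i=2: ✗ (none in [2,3])
  i=3: ✗ (none in [3,4])
  i=4: ✗ (none in [4,5])
  i=5: ✗ (none in [5,6])
  i=6: ✗ (none in [6,7])
  i=7: ✓ (witness j=8)
  i=8: ✓ (witness j=8)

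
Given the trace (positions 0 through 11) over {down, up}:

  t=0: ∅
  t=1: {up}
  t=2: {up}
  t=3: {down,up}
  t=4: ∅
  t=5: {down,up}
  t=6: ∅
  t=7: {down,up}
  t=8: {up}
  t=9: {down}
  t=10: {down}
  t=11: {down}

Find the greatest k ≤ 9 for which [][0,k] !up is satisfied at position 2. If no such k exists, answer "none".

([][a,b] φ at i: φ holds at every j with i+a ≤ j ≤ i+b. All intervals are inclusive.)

!up must hold from j=2 onward; find where it first fails.
  j=2: fails → no k works.

none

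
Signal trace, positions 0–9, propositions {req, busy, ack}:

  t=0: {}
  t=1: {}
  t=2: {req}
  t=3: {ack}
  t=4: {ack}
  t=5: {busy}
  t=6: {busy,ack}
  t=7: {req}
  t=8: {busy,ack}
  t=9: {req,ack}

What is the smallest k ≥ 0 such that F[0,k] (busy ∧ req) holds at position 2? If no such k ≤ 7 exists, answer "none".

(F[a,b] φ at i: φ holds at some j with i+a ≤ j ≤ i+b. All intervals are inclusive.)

none

Scan j = 2,3,… for (busy ∧ req):
  j=2: fails
  j=3: fails
  j=4: fails
  j=5: fails
  j=6: fails
  j=7: fails
  j=8: fails
  j=9: fails
No j in [2,9] satisfies it → none.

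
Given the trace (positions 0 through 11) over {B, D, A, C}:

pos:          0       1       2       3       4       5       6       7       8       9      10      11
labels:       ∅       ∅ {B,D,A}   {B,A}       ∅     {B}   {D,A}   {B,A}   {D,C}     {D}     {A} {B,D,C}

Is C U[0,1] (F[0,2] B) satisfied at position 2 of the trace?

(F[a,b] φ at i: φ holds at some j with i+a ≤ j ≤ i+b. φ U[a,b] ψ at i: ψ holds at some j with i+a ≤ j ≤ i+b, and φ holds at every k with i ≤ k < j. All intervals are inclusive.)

True

Need some j in [2,3] with F[0,2] B, and C at every k in [2,j-1].
  j=2: F[0,2] B holds; no prefix to check → satisfied.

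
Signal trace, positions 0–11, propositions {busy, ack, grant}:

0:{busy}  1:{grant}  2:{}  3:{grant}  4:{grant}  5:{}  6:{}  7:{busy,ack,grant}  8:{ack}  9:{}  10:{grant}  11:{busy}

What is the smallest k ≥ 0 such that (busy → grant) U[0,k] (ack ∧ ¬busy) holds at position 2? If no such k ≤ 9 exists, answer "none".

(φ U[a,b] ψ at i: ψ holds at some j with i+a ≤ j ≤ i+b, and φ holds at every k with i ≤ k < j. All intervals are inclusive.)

6

Need earliest j ≥ 2 with (ack ∧ ¬busy), and (busy → grant) at every k in [2,j-1].
  j=2: rhs fails.
  j=3: rhs fails.
  j=4: rhs fails.
  j=5: rhs fails.
  j=6: rhs fails.
  j=7: rhs fails.
  j=8: rhs holds; lhs holds on [2,7]. k = 6.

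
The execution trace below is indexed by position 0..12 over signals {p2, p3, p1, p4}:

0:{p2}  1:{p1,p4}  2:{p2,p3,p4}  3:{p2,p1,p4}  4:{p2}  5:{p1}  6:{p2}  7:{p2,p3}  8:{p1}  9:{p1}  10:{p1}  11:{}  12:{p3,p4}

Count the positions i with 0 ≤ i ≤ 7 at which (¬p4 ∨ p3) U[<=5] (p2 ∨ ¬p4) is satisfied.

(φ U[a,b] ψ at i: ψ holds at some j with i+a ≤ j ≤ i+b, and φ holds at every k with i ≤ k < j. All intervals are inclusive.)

Evaluate at each i in [0,7]:
  i=0: ✓ (rhs at j=0)
  i=1: ✗ (lhs fails at k=1 before rhs at j=2)
  i=2: ✓ (rhs at j=2)
  i=3: ✓ (rhs at j=3)
  i=4: ✓ (rhs at j=4)
  i=5: ✓ (rhs at j=5)
  i=6: ✓ (rhs at j=6)
  i=7: ✓ (rhs at j=7)
Positions where it holds: {0, 2, 3, 4, 5, 6, 7} → 7.

7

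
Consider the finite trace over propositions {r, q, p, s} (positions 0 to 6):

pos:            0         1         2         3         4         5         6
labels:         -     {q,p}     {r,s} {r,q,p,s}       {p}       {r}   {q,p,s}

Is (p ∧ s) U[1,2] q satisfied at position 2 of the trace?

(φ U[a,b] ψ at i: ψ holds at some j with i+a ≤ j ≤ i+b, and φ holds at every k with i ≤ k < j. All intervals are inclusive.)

Need some j in [3,4] with q, and (p ∧ s) at every k in [2,j-1].
  j=3: q holds, but (p ∧ s) fails at k=2 → not this j.
  j=4: q false.
No j in the window works → until fails.

No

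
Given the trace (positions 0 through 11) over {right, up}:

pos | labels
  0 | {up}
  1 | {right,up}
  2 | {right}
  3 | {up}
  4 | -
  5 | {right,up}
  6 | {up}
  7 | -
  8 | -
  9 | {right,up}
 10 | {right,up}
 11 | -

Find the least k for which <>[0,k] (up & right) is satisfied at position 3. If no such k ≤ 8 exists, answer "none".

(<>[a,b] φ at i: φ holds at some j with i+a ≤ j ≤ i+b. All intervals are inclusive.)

2

Scan j = 3,4,… for (up & right):
  j=3: fails
  j=4: fails
  j=5: holds
First hit at j=5, so smallest k = 5-3 = 2.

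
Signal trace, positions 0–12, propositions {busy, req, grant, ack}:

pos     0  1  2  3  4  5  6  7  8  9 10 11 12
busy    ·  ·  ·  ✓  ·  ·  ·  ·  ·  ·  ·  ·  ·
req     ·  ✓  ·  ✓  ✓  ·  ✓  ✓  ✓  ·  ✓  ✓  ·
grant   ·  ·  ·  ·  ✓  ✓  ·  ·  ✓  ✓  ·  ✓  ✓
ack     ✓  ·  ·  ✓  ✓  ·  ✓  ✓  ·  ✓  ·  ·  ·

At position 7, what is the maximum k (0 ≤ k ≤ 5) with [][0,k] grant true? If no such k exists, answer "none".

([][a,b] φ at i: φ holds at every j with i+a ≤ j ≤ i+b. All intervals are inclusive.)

none

grant must hold from j=7 onward; find where it first fails.
  j=7: fails → no k works.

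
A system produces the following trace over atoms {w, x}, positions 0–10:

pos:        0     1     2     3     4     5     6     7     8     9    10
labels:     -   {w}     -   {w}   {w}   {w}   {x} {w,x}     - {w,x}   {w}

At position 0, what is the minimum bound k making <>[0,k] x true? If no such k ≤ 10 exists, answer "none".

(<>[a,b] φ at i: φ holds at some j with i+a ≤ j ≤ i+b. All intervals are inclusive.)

6

Scan j = 0,1,… for x:
  j=0: fails
  j=1: fails
  j=2: fails
  j=3: fails
  j=4: fails
  j=5: fails
  j=6: holds
First hit at j=6, so smallest k = 6-0 = 6.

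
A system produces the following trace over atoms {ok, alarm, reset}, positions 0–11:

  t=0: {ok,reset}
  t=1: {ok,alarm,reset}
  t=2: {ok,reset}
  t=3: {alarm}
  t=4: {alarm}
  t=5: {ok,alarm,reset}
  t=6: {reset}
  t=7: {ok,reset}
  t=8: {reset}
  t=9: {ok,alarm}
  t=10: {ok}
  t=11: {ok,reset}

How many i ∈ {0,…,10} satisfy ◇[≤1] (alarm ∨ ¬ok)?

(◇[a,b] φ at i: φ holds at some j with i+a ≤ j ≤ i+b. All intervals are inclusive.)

Evaluate at each i in [0,10]:
  i=0: ✓ (witness j=1)
  i=1: ✓ (witness j=1)
  i=2: ✓ (witness j=3)
  i=3: ✓ (witness j=3)
  i=4: ✓ (witness j=4)
  i=5: ✓ (witness j=5)
  i=6: ✓ (witness j=6)
  i=7: ✓ (witness j=8)
  i=8: ✓ (witness j=8)
  i=9: ✓ (witness j=9)
  i=10: ✗ (none in [10,11])
Positions where it holds: {0, 1, 2, 3, 4, 5, 6, 7, 8, 9} → 10.

10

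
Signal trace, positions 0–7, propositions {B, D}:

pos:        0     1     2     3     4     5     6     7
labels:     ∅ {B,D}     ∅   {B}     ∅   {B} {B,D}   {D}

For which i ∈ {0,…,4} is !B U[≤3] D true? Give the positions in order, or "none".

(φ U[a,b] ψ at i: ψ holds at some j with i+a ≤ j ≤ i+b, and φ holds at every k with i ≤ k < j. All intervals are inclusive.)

0, 1

Evaluate at each i in [0,4]:
  i=0: ✓ (rhs at j=1; lhs holds on [0,0])
  i=1: ✓ (rhs at j=1)
  i=2: ✗ (no rhs in [2,5])
  i=3: ✗ (lhs fails at k=3 before rhs at j=6)
  i=4: ✗ (lhs fails at k=5 before rhs at j=6)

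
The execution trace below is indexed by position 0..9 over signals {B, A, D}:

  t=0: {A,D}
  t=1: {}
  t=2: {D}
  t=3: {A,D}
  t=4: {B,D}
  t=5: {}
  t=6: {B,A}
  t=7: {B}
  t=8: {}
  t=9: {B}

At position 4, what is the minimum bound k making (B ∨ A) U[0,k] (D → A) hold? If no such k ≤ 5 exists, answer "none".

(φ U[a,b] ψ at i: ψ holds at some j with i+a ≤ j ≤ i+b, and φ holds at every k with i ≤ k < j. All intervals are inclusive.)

Need earliest j ≥ 4 with (D → A), and (B ∨ A) at every k in [4,j-1].
  j=4: rhs fails.
  j=5: rhs holds; lhs holds on [4,4]. k = 1.

1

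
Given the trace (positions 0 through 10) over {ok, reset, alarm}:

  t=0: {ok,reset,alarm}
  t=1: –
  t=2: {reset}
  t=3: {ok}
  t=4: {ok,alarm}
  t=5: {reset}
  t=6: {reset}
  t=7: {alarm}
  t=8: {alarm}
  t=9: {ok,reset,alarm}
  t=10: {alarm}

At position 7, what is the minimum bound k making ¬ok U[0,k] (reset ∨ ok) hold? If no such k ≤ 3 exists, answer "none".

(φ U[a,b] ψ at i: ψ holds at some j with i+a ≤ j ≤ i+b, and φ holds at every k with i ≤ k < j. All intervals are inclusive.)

2

Need earliest j ≥ 7 with (reset ∨ ok), and ¬ok at every k in [7,j-1].
  j=7: rhs fails.
  j=8: rhs fails.
  j=9: rhs holds; lhs holds on [7,8]. k = 2.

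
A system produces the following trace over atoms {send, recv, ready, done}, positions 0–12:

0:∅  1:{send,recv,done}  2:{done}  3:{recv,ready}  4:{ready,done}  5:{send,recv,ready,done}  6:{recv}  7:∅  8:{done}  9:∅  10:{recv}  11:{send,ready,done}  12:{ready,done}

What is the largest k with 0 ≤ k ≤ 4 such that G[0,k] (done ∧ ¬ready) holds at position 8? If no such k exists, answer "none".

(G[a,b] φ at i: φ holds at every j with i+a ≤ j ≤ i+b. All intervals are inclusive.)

(done ∧ ¬ready) must hold from j=8 onward; find where it first fails.
  j=8: holds
  j=9: fails
Holds on [8,8], so largest k = 0.

0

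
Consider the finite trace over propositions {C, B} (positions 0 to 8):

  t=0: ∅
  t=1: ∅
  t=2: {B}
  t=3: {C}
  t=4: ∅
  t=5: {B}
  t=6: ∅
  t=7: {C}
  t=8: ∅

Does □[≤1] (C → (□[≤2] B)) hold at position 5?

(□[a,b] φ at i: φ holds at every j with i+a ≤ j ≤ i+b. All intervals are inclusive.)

Check (C → (□[≤2] B)) at every j in [5,6]:
  j=5: antecedent false → ✓
  j=6: antecedent false → ✓
All positions satisfy it → formula holds.

True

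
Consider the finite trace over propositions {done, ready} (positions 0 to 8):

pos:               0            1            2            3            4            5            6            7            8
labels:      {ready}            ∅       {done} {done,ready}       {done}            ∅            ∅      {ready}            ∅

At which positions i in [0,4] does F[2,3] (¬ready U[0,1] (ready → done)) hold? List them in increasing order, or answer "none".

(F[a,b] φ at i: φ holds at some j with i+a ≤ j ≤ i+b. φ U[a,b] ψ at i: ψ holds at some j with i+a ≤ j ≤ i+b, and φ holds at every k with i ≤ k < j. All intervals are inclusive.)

0, 1, 2, 3, 4

Evaluate at each i in [0,4]:
  i=0: ✓ (witness j=2)
  i=1: ✓ (witness j=3)
  i=2: ✓ (witness j=4)
  i=3: ✓ (witness j=5)
  i=4: ✓ (witness j=6)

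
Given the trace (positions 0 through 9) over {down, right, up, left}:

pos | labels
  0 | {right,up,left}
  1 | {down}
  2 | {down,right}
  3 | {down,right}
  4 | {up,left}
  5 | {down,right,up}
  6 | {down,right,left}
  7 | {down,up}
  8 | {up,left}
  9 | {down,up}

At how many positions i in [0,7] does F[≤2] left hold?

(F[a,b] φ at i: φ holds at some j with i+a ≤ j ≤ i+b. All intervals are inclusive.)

Evaluate at each i in [0,7]:
  i=0: ✓ (witness j=0)
  i=1: ✗ (none in [1,3])
  i=2: ✓ (witness j=4)
  i=3: ✓ (witness j=4)
  i=4: ✓ (witness j=4)
  i=5: ✓ (witness j=6)
  i=6: ✓ (witness j=6)
  i=7: ✓ (witness j=8)
Positions where it holds: {0, 2, 3, 4, 5, 6, 7} → 7.

7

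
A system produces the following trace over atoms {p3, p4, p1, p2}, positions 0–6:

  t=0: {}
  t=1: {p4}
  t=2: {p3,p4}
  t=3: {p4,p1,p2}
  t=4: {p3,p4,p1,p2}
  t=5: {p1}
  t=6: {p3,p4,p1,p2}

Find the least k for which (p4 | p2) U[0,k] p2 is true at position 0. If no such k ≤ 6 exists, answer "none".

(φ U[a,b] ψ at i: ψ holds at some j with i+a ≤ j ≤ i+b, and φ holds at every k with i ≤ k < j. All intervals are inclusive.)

none

Need earliest j ≥ 0 with p2, and (p4 | p2) at every k in [0,j-1].
  j=0: rhs fails.
  j=1: rhs fails.
  j=2: rhs fails.
  j=3: rhs holds but lhs fails at k=0.
  j=4: rhs holds but lhs fails at k=0.
  j=5: rhs fails.
  j=6: rhs holds but lhs fails at k=0.
No witness within the range → none.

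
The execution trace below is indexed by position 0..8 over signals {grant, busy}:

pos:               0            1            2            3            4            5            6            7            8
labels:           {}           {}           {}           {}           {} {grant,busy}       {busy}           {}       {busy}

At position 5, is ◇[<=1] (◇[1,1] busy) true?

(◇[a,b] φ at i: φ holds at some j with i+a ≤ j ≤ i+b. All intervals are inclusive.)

Yes

Check ◇[1,1] busy at each j in [5,6]:
  j=5: holds (witness at 6)
  j=6: fails (none in [7,7])
Found at j=5 → formula holds.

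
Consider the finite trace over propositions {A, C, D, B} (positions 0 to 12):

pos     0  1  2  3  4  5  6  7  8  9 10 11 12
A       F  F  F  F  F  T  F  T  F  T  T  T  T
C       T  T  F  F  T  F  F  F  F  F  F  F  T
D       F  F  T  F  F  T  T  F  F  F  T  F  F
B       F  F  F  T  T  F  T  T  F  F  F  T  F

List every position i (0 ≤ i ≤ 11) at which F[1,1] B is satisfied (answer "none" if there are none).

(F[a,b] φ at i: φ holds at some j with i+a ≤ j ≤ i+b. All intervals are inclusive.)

2, 3, 5, 6, 10

Evaluate at each i in [0,11]:
  i=0: ✗ (none in [1,1])
  i=1: ✗ (none in [2,2])
  i=2: ✓ (witness j=3)
  i=3: ✓ (witness j=4)
  i=4: ✗ (none in [5,5])
  i=5: ✓ (witness j=6)
  i=6: ✓ (witness j=7)
  i=7: ✗ (none in [8,8])
  i=8: ✗ (none in [9,9])
  i=9: ✗ (none in [10,10])
  i=10: ✓ (witness j=11)
  i=11: ✗ (none in [12,12])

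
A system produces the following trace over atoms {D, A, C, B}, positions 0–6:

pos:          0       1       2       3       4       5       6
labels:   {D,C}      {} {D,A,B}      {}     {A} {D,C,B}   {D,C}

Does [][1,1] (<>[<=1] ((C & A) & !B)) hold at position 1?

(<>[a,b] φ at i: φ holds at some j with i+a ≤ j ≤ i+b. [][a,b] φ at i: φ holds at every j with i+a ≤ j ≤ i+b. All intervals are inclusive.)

Check <>[<=1] ((C & A) & !B) at every j in [2,2]:
  j=2: fails (none in [2,3])
Fails at j=2 → formula fails.

No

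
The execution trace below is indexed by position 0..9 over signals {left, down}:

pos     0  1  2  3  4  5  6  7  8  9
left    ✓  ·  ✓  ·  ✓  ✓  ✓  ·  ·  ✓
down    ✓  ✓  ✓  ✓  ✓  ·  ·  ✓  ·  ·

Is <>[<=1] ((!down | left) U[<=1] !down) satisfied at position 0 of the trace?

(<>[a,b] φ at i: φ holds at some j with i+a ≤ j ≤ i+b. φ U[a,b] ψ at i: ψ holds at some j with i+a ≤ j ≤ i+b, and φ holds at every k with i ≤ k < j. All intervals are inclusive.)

Does not hold

Check ((!down | left) U[<=1] !down) at each j in [0,1]:
  j=0: fails
  j=1: fails
No position in the window satisfies it → formula fails.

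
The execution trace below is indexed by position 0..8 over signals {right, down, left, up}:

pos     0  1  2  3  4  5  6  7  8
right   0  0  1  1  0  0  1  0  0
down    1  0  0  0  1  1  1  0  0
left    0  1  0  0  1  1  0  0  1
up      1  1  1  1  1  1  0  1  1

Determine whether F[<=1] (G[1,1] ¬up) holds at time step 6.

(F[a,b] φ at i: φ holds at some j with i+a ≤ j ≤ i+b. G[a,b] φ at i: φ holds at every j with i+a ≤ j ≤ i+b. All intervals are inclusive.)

Check G[1,1] ¬up at each j in [6,7]:
  j=6: fails at 7
  j=7: fails at 8
No position in the window satisfies it → formula fails.

No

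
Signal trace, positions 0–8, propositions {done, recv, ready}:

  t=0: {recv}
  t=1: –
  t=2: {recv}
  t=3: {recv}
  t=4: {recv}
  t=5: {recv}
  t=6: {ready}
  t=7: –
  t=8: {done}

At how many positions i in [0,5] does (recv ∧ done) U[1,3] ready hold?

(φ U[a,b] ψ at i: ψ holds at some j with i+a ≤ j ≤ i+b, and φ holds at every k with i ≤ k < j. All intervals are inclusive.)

Evaluate at each i in [0,5]:
  i=0: ✗ (no rhs in [1,3])
  i=1: ✗ (no rhs in [2,4])
  i=2: ✗ (no rhs in [3,5])
  i=3: ✗ (lhs fails at k=3 before rhs at j=6)
  i=4: ✗ (lhs fails at k=4 before rhs at j=6)
  i=5: ✗ (lhs fails at k=5 before rhs at j=6)
Positions where it holds: {} → 0.

0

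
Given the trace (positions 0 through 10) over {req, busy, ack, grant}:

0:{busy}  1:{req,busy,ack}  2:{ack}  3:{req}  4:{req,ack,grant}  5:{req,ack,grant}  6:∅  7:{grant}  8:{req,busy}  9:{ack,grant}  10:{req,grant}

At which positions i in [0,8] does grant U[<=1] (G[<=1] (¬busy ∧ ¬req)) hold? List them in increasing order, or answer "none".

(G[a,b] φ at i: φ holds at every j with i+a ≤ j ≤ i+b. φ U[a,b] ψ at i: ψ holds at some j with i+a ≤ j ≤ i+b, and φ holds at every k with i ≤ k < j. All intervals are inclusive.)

5, 6

Evaluate at each i in [0,8]:
  i=0: ✗ (no rhs in [0,1])
  i=1: ✗ (no rhs in [1,2])
  i=2: ✗ (no rhs in [2,3])
  i=3: ✗ (no rhs in [3,4])
  i=4: ✗ (no rhs in [4,5])
  i=5: ✓ (rhs at j=6; lhs holds on [5,5])
  i=6: ✓ (rhs at j=6)
  i=7: ✗ (no rhs in [7,8])
  i=8: ✗ (no rhs in [8,9])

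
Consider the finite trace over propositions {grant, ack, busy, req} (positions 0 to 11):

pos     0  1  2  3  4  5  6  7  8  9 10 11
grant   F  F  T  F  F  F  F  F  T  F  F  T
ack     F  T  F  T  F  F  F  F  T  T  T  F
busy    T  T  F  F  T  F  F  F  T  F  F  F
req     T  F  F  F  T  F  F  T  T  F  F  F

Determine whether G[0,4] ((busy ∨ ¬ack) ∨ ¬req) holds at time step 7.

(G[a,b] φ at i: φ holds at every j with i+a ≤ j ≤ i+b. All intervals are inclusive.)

Holds

Check ((busy ∨ ¬ack) ∨ ¬req) at every j in [7,11]:
  j=7: true
  j=8: true
  j=9: true
  j=10: true
  j=11: true
All positions satisfy it → formula holds.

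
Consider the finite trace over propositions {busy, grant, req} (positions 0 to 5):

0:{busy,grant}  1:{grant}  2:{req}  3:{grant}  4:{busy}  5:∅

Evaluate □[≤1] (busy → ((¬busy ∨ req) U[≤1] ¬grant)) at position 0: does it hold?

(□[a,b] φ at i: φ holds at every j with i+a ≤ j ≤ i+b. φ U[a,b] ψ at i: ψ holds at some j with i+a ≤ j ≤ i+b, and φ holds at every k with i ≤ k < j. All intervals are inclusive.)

Does not hold

Check (busy → ((¬busy ∨ req) U[≤1] ¬grant)) at every j in [0,1]:
  j=0: antecedent true; consequent fails → ✗
  j=1: antecedent false → ✓
Fails at j=0 → formula fails.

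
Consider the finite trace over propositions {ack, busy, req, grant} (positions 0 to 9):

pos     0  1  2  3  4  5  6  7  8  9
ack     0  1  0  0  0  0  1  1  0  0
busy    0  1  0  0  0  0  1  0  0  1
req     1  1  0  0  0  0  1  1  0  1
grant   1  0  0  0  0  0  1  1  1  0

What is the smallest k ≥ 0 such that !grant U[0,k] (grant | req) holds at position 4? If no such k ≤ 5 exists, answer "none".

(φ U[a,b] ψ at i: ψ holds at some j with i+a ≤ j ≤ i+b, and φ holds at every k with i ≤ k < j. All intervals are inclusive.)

Need earliest j ≥ 4 with (grant | req), and !grant at every k in [4,j-1].
  j=4: rhs fails.
  j=5: rhs fails.
  j=6: rhs holds; lhs holds on [4,5]. k = 2.

2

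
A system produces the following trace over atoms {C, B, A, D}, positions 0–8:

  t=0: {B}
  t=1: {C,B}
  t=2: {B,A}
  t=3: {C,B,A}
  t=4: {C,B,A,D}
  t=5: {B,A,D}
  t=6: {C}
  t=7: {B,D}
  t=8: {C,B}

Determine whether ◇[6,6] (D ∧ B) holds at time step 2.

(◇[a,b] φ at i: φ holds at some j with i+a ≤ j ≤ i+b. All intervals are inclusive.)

False

Check (D ∧ B) at each j in [8,8]:
  j=8: false
No position in the window satisfies it → formula fails.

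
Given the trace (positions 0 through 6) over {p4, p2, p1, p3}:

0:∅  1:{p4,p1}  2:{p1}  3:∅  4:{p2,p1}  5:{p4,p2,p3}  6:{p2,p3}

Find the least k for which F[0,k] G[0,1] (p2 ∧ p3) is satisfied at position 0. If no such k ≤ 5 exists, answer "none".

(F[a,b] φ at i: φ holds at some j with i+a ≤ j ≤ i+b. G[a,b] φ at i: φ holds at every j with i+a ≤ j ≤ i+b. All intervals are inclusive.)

5

Scan j = 0,1,… for G[0,1] (p2 ∧ p3):
  j=0: fails
  j=1: fails
  j=2: fails
  j=3: fails
  j=4: fails
  j=5: holds
First hit at j=5, so smallest k = 5-0 = 5.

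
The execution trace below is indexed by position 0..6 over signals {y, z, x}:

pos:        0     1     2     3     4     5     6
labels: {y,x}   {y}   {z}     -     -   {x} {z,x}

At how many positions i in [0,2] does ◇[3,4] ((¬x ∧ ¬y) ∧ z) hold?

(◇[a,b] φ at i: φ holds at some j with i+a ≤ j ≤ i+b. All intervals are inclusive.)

Evaluate at each i in [0,2]:
  i=0: ✗ (none in [3,4])
  i=1: ✗ (none in [4,5])
  i=2: ✗ (none in [5,6])
Positions where it holds: {} → 0.

0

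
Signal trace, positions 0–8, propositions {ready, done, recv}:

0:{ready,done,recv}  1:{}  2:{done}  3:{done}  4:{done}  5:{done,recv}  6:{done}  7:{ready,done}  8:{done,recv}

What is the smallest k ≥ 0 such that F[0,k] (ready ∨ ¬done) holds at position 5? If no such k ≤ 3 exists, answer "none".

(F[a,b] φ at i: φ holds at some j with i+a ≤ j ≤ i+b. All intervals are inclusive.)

2

Scan j = 5,6,… for (ready ∨ ¬done):
  j=5: fails
  j=6: fails
  j=7: holds
First hit at j=7, so smallest k = 7-5 = 2.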